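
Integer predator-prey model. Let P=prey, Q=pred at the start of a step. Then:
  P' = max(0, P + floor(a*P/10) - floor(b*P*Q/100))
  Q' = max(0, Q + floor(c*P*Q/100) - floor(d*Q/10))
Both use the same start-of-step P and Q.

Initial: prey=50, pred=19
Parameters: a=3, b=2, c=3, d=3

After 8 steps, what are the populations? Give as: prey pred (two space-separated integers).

Answer: 0 20

Derivation:
Step 1: prey: 50+15-19=46; pred: 19+28-5=42
Step 2: prey: 46+13-38=21; pred: 42+57-12=87
Step 3: prey: 21+6-36=0; pred: 87+54-26=115
Step 4: prey: 0+0-0=0; pred: 115+0-34=81
Step 5: prey: 0+0-0=0; pred: 81+0-24=57
Step 6: prey: 0+0-0=0; pred: 57+0-17=40
Step 7: prey: 0+0-0=0; pred: 40+0-12=28
Step 8: prey: 0+0-0=0; pred: 28+0-8=20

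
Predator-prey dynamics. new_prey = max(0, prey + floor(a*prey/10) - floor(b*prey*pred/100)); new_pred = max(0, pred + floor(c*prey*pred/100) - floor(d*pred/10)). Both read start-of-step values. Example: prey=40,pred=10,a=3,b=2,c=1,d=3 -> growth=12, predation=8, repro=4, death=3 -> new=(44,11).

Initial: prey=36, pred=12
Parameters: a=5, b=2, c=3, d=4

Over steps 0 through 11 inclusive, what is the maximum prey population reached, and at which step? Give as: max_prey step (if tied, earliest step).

Step 1: prey: 36+18-8=46; pred: 12+12-4=20
Step 2: prey: 46+23-18=51; pred: 20+27-8=39
Step 3: prey: 51+25-39=37; pred: 39+59-15=83
Step 4: prey: 37+18-61=0; pred: 83+92-33=142
Step 5: prey: 0+0-0=0; pred: 142+0-56=86
Step 6: prey: 0+0-0=0; pred: 86+0-34=52
Step 7: prey: 0+0-0=0; pred: 52+0-20=32
Step 8: prey: 0+0-0=0; pred: 32+0-12=20
Step 9: prey: 0+0-0=0; pred: 20+0-8=12
Step 10: prey: 0+0-0=0; pred: 12+0-4=8
Step 11: prey: 0+0-0=0; pred: 8+0-3=5
Max prey = 51 at step 2

Answer: 51 2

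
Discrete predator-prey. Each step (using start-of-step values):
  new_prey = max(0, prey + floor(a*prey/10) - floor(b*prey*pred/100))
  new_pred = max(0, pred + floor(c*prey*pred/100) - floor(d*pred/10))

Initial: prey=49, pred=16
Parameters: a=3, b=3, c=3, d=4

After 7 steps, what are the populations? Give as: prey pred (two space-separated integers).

Step 1: prey: 49+14-23=40; pred: 16+23-6=33
Step 2: prey: 40+12-39=13; pred: 33+39-13=59
Step 3: prey: 13+3-23=0; pred: 59+23-23=59
Step 4: prey: 0+0-0=0; pred: 59+0-23=36
Step 5: prey: 0+0-0=0; pred: 36+0-14=22
Step 6: prey: 0+0-0=0; pred: 22+0-8=14
Step 7: prey: 0+0-0=0; pred: 14+0-5=9

Answer: 0 9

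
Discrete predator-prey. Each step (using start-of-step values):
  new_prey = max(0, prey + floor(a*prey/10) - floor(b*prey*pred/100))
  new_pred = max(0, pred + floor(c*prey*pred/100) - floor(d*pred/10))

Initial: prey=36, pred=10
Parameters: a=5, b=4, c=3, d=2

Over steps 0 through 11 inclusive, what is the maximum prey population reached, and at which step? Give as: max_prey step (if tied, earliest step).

Answer: 40 1

Derivation:
Step 1: prey: 36+18-14=40; pred: 10+10-2=18
Step 2: prey: 40+20-28=32; pred: 18+21-3=36
Step 3: prey: 32+16-46=2; pred: 36+34-7=63
Step 4: prey: 2+1-5=0; pred: 63+3-12=54
Step 5: prey: 0+0-0=0; pred: 54+0-10=44
Step 6: prey: 0+0-0=0; pred: 44+0-8=36
Step 7: prey: 0+0-0=0; pred: 36+0-7=29
Step 8: prey: 0+0-0=0; pred: 29+0-5=24
Step 9: prey: 0+0-0=0; pred: 24+0-4=20
Step 10: prey: 0+0-0=0; pred: 20+0-4=16
Step 11: prey: 0+0-0=0; pred: 16+0-3=13
Max prey = 40 at step 1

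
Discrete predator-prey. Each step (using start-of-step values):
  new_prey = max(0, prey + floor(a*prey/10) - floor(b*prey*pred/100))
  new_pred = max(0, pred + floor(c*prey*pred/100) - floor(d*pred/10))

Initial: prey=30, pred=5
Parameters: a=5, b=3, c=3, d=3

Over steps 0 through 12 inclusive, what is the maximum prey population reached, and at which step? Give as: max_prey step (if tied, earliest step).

Answer: 55 3

Derivation:
Step 1: prey: 30+15-4=41; pred: 5+4-1=8
Step 2: prey: 41+20-9=52; pred: 8+9-2=15
Step 3: prey: 52+26-23=55; pred: 15+23-4=34
Step 4: prey: 55+27-56=26; pred: 34+56-10=80
Step 5: prey: 26+13-62=0; pred: 80+62-24=118
Step 6: prey: 0+0-0=0; pred: 118+0-35=83
Step 7: prey: 0+0-0=0; pred: 83+0-24=59
Step 8: prey: 0+0-0=0; pred: 59+0-17=42
Step 9: prey: 0+0-0=0; pred: 42+0-12=30
Step 10: prey: 0+0-0=0; pred: 30+0-9=21
Step 11: prey: 0+0-0=0; pred: 21+0-6=15
Step 12: prey: 0+0-0=0; pred: 15+0-4=11
Max prey = 55 at step 3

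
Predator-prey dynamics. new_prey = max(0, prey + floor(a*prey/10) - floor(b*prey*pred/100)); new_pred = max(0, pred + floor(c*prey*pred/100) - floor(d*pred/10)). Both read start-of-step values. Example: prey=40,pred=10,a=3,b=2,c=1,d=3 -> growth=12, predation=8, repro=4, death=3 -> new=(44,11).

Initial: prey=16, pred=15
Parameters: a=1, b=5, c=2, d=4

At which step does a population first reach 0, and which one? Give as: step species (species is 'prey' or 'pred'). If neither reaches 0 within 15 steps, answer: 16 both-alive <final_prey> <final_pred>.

Answer: 16 both-alive 2 2

Derivation:
Step 1: prey: 16+1-12=5; pred: 15+4-6=13
Step 2: prey: 5+0-3=2; pred: 13+1-5=9
Step 3: prey: 2+0-0=2; pred: 9+0-3=6
Step 4: prey: 2+0-0=2; pred: 6+0-2=4
Step 5: prey: 2+0-0=2; pred: 4+0-1=3
Step 6: prey: 2+0-0=2; pred: 3+0-1=2
Step 7: prey: 2+0-0=2; pred: 2+0-0=2
Steps 8-15: state stable at prey=2, pred=2 (no change)
No extinction within 15 steps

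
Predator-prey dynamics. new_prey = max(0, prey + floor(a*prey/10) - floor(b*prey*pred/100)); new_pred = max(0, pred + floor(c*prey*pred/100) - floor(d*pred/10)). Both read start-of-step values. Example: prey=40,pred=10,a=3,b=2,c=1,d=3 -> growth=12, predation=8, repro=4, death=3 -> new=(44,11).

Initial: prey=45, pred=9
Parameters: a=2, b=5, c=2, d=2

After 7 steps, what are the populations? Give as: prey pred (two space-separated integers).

Answer: 0 11

Derivation:
Step 1: prey: 45+9-20=34; pred: 9+8-1=16
Step 2: prey: 34+6-27=13; pred: 16+10-3=23
Step 3: prey: 13+2-14=1; pred: 23+5-4=24
Step 4: prey: 1+0-1=0; pred: 24+0-4=20
Step 5: prey: 0+0-0=0; pred: 20+0-4=16
Step 6: prey: 0+0-0=0; pred: 16+0-3=13
Step 7: prey: 0+0-0=0; pred: 13+0-2=11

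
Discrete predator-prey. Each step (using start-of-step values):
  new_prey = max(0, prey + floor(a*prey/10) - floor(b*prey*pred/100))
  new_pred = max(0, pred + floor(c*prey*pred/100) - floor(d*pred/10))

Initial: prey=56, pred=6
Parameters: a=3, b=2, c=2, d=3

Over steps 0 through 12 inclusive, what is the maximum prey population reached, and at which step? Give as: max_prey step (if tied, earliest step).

Step 1: prey: 56+16-6=66; pred: 6+6-1=11
Step 2: prey: 66+19-14=71; pred: 11+14-3=22
Step 3: prey: 71+21-31=61; pred: 22+31-6=47
Step 4: prey: 61+18-57=22; pred: 47+57-14=90
Step 5: prey: 22+6-39=0; pred: 90+39-27=102
Step 6: prey: 0+0-0=0; pred: 102+0-30=72
Step 7: prey: 0+0-0=0; pred: 72+0-21=51
Step 8: prey: 0+0-0=0; pred: 51+0-15=36
Step 9: prey: 0+0-0=0; pred: 36+0-10=26
Step 10: prey: 0+0-0=0; pred: 26+0-7=19
Step 11: prey: 0+0-0=0; pred: 19+0-5=14
Step 12: prey: 0+0-0=0; pred: 14+0-4=10
Max prey = 71 at step 2

Answer: 71 2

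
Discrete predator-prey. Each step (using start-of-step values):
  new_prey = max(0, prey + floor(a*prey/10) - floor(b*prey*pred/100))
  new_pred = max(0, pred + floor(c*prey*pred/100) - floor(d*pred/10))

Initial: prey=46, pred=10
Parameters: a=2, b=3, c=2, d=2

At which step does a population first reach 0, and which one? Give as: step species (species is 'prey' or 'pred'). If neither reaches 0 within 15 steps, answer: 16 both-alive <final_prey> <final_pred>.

Answer: 5 prey

Derivation:
Step 1: prey: 46+9-13=42; pred: 10+9-2=17
Step 2: prey: 42+8-21=29; pred: 17+14-3=28
Step 3: prey: 29+5-24=10; pred: 28+16-5=39
Step 4: prey: 10+2-11=1; pred: 39+7-7=39
Step 5: prey: 1+0-1=0; pred: 39+0-7=32
First extinction: prey at step 5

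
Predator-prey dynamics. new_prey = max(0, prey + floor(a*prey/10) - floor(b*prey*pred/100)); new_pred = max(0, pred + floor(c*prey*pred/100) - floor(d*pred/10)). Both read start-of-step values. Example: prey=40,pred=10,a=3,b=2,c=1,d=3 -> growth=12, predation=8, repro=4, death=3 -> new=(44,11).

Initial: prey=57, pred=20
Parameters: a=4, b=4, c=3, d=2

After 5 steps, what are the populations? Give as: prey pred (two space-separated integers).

Step 1: prey: 57+22-45=34; pred: 20+34-4=50
Step 2: prey: 34+13-68=0; pred: 50+51-10=91
Step 3: prey: 0+0-0=0; pred: 91+0-18=73
Step 4: prey: 0+0-0=0; pred: 73+0-14=59
Step 5: prey: 0+0-0=0; pred: 59+0-11=48

Answer: 0 48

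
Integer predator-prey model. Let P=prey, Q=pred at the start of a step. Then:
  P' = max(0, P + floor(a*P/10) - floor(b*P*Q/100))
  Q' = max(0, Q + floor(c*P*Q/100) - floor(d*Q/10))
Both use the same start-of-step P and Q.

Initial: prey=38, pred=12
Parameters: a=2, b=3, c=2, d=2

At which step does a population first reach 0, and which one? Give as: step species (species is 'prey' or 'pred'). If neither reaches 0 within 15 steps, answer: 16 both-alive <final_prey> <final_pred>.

Step 1: prey: 38+7-13=32; pred: 12+9-2=19
Step 2: prey: 32+6-18=20; pred: 19+12-3=28
Step 3: prey: 20+4-16=8; pred: 28+11-5=34
Step 4: prey: 8+1-8=1; pred: 34+5-6=33
Step 5: prey: 1+0-0=1; pred: 33+0-6=27
Step 6: prey: 1+0-0=1; pred: 27+0-5=22
Step 7: prey: 1+0-0=1; pred: 22+0-4=18
Step 8: prey: 1+0-0=1; pred: 18+0-3=15
Step 9: prey: 1+0-0=1; pred: 15+0-3=12
Step 10: prey: 1+0-0=1; pred: 12+0-2=10
Step 11: prey: 1+0-0=1; pred: 10+0-2=8
Step 12: prey: 1+0-0=1; pred: 8+0-1=7
Step 13: prey: 1+0-0=1; pred: 7+0-1=6
Step 14: prey: 1+0-0=1; pred: 6+0-1=5
Step 15: prey: 1+0-0=1; pred: 5+0-1=4
No extinction within 15 steps

Answer: 16 both-alive 1 4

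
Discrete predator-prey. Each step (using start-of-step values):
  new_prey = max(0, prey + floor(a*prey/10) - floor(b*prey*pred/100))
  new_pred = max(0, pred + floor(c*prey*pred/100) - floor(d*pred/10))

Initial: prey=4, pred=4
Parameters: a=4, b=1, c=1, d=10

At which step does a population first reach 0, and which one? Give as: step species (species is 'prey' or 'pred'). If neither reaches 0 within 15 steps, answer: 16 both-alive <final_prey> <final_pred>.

Step 1: prey: 4+1-0=5; pred: 4+0-4=0
First extinction: pred at step 1

Answer: 1 pred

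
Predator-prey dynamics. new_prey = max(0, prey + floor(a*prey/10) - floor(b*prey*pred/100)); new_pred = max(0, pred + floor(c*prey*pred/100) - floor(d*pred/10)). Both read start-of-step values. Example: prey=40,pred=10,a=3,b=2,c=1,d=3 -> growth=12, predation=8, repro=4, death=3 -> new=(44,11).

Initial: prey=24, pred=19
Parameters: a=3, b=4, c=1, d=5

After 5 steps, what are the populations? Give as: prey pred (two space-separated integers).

Answer: 13 1

Derivation:
Step 1: prey: 24+7-18=13; pred: 19+4-9=14
Step 2: prey: 13+3-7=9; pred: 14+1-7=8
Step 3: prey: 9+2-2=9; pred: 8+0-4=4
Step 4: prey: 9+2-1=10; pred: 4+0-2=2
Step 5: prey: 10+3-0=13; pred: 2+0-1=1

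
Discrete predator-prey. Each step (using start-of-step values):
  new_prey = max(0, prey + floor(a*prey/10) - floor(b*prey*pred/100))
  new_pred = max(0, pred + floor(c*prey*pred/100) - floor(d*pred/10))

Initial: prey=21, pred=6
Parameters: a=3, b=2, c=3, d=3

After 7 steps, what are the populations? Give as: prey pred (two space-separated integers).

Step 1: prey: 21+6-2=25; pred: 6+3-1=8
Step 2: prey: 25+7-4=28; pred: 8+6-2=12
Step 3: prey: 28+8-6=30; pred: 12+10-3=19
Step 4: prey: 30+9-11=28; pred: 19+17-5=31
Step 5: prey: 28+8-17=19; pred: 31+26-9=48
Step 6: prey: 19+5-18=6; pred: 48+27-14=61
Step 7: prey: 6+1-7=0; pred: 61+10-18=53

Answer: 0 53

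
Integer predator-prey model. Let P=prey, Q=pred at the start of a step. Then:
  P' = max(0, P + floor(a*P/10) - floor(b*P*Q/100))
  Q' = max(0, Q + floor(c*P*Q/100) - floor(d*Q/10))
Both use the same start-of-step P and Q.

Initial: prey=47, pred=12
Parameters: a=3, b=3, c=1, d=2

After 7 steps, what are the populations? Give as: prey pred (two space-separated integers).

Step 1: prey: 47+14-16=45; pred: 12+5-2=15
Step 2: prey: 45+13-20=38; pred: 15+6-3=18
Step 3: prey: 38+11-20=29; pred: 18+6-3=21
Step 4: prey: 29+8-18=19; pred: 21+6-4=23
Step 5: prey: 19+5-13=11; pred: 23+4-4=23
Step 6: prey: 11+3-7=7; pred: 23+2-4=21
Step 7: prey: 7+2-4=5; pred: 21+1-4=18

Answer: 5 18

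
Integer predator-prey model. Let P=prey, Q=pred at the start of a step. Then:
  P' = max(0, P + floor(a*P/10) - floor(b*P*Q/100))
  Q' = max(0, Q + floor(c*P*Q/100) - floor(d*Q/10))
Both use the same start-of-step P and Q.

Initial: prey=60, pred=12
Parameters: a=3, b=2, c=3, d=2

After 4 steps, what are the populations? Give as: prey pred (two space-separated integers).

Step 1: prey: 60+18-14=64; pred: 12+21-2=31
Step 2: prey: 64+19-39=44; pred: 31+59-6=84
Step 3: prey: 44+13-73=0; pred: 84+110-16=178
Step 4: prey: 0+0-0=0; pred: 178+0-35=143

Answer: 0 143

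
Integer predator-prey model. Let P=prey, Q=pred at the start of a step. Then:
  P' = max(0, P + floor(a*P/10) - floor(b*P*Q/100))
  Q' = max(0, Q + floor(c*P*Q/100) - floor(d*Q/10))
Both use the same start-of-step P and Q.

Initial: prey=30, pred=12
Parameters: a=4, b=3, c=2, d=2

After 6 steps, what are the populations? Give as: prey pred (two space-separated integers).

Answer: 0 32

Derivation:
Step 1: prey: 30+12-10=32; pred: 12+7-2=17
Step 2: prey: 32+12-16=28; pred: 17+10-3=24
Step 3: prey: 28+11-20=19; pred: 24+13-4=33
Step 4: prey: 19+7-18=8; pred: 33+12-6=39
Step 5: prey: 8+3-9=2; pred: 39+6-7=38
Step 6: prey: 2+0-2=0; pred: 38+1-7=32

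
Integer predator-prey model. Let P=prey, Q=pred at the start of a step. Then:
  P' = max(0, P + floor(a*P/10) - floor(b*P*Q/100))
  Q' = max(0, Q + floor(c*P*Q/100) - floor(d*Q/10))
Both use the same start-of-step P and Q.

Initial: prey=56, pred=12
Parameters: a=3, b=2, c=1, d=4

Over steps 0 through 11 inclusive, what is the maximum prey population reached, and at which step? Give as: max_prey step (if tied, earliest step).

Answer: 60 2

Derivation:
Step 1: prey: 56+16-13=59; pred: 12+6-4=14
Step 2: prey: 59+17-16=60; pred: 14+8-5=17
Step 3: prey: 60+18-20=58; pred: 17+10-6=21
Step 4: prey: 58+17-24=51; pred: 21+12-8=25
Step 5: prey: 51+15-25=41; pred: 25+12-10=27
Step 6: prey: 41+12-22=31; pred: 27+11-10=28
Step 7: prey: 31+9-17=23; pred: 28+8-11=25
Step 8: prey: 23+6-11=18; pred: 25+5-10=20
Step 9: prey: 18+5-7=16; pred: 20+3-8=15
Step 10: prey: 16+4-4=16; pred: 15+2-6=11
Step 11: prey: 16+4-3=17; pred: 11+1-4=8
Max prey = 60 at step 2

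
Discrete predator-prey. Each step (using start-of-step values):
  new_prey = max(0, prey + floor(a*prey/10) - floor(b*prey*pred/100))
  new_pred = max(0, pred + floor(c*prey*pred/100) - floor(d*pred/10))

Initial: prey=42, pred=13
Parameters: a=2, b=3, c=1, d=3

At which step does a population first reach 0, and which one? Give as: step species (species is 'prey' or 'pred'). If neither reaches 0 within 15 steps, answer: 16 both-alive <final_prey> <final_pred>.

Answer: 16 both-alive 15 3

Derivation:
Step 1: prey: 42+8-16=34; pred: 13+5-3=15
Step 2: prey: 34+6-15=25; pred: 15+5-4=16
Step 3: prey: 25+5-12=18; pred: 16+4-4=16
Step 4: prey: 18+3-8=13; pred: 16+2-4=14
Step 5: prey: 13+2-5=10; pred: 14+1-4=11
Step 6: prey: 10+2-3=9; pred: 11+1-3=9
Step 7: prey: 9+1-2=8; pred: 9+0-2=7
Step 8: prey: 8+1-1=8; pred: 7+0-2=5
Step 9: prey: 8+1-1=8; pred: 5+0-1=4
Step 10: prey: 8+1-0=9; pred: 4+0-1=3
Step 11: prey: 9+1-0=10; pred: 3+0-0=3
Step 12: prey: 10+2-0=12; pred: 3+0-0=3
Step 13: prey: 12+2-1=13; pred: 3+0-0=3
Step 14: prey: 13+2-1=14; pred: 3+0-0=3
Step 15: prey: 14+2-1=15; pred: 3+0-0=3
No extinction within 15 steps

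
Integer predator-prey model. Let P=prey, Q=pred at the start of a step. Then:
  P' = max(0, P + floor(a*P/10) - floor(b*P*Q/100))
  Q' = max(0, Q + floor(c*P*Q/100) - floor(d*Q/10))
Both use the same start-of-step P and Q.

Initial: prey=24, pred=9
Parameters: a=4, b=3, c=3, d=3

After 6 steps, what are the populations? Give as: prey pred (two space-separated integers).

Step 1: prey: 24+9-6=27; pred: 9+6-2=13
Step 2: prey: 27+10-10=27; pred: 13+10-3=20
Step 3: prey: 27+10-16=21; pred: 20+16-6=30
Step 4: prey: 21+8-18=11; pred: 30+18-9=39
Step 5: prey: 11+4-12=3; pred: 39+12-11=40
Step 6: prey: 3+1-3=1; pred: 40+3-12=31

Answer: 1 31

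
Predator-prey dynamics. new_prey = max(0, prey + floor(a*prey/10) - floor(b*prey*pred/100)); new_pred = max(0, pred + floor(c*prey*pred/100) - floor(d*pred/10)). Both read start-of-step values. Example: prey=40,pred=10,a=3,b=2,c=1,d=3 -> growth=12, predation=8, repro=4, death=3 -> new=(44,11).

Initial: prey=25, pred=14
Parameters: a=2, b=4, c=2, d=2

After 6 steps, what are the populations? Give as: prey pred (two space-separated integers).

Answer: 1 12

Derivation:
Step 1: prey: 25+5-14=16; pred: 14+7-2=19
Step 2: prey: 16+3-12=7; pred: 19+6-3=22
Step 3: prey: 7+1-6=2; pred: 22+3-4=21
Step 4: prey: 2+0-1=1; pred: 21+0-4=17
Step 5: prey: 1+0-0=1; pred: 17+0-3=14
Step 6: prey: 1+0-0=1; pred: 14+0-2=12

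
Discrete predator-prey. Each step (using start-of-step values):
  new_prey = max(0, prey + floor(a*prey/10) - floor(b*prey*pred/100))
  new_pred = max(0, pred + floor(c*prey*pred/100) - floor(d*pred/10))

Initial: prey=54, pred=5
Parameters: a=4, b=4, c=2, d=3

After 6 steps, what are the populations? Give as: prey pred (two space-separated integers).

Answer: 0 30

Derivation:
Step 1: prey: 54+21-10=65; pred: 5+5-1=9
Step 2: prey: 65+26-23=68; pred: 9+11-2=18
Step 3: prey: 68+27-48=47; pred: 18+24-5=37
Step 4: prey: 47+18-69=0; pred: 37+34-11=60
Step 5: prey: 0+0-0=0; pred: 60+0-18=42
Step 6: prey: 0+0-0=0; pred: 42+0-12=30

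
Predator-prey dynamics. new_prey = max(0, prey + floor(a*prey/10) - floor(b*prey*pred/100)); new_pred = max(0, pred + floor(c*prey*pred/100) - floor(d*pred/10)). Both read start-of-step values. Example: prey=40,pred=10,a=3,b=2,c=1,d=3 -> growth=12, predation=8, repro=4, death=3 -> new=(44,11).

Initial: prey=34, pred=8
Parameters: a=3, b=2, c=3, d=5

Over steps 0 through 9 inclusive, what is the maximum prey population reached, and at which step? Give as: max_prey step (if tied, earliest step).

Step 1: prey: 34+10-5=39; pred: 8+8-4=12
Step 2: prey: 39+11-9=41; pred: 12+14-6=20
Step 3: prey: 41+12-16=37; pred: 20+24-10=34
Step 4: prey: 37+11-25=23; pred: 34+37-17=54
Step 5: prey: 23+6-24=5; pred: 54+37-27=64
Step 6: prey: 5+1-6=0; pred: 64+9-32=41
Step 7: prey: 0+0-0=0; pred: 41+0-20=21
Step 8: prey: 0+0-0=0; pred: 21+0-10=11
Step 9: prey: 0+0-0=0; pred: 11+0-5=6
Max prey = 41 at step 2

Answer: 41 2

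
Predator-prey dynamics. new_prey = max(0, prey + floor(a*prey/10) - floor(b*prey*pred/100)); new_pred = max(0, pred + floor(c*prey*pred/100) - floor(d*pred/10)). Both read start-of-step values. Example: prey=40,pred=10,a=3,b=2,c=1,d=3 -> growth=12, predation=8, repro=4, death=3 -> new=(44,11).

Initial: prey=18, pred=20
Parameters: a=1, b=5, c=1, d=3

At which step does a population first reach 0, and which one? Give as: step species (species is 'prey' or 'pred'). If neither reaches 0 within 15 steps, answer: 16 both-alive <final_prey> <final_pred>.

Answer: 16 both-alive 1 3

Derivation:
Step 1: prey: 18+1-18=1; pred: 20+3-6=17
Step 2: prey: 1+0-0=1; pred: 17+0-5=12
Step 3: prey: 1+0-0=1; pred: 12+0-3=9
Step 4: prey: 1+0-0=1; pred: 9+0-2=7
Step 5: prey: 1+0-0=1; pred: 7+0-2=5
Step 6: prey: 1+0-0=1; pred: 5+0-1=4
Step 7: prey: 1+0-0=1; pred: 4+0-1=3
Step 8: prey: 1+0-0=1; pred: 3+0-0=3
Steps 9-15: state stable at prey=1, pred=3 (no change)
No extinction within 15 steps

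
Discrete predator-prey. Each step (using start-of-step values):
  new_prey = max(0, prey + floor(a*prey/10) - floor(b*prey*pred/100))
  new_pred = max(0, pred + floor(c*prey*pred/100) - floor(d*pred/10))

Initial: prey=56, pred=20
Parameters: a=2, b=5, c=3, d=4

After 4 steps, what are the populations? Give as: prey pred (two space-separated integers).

Step 1: prey: 56+11-56=11; pred: 20+33-8=45
Step 2: prey: 11+2-24=0; pred: 45+14-18=41
Step 3: prey: 0+0-0=0; pred: 41+0-16=25
Step 4: prey: 0+0-0=0; pred: 25+0-10=15

Answer: 0 15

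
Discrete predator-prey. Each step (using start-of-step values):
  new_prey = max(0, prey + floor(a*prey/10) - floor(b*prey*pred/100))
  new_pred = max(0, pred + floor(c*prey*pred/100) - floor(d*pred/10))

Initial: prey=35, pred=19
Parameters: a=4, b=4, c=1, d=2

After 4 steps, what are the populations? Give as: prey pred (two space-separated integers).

Step 1: prey: 35+14-26=23; pred: 19+6-3=22
Step 2: prey: 23+9-20=12; pred: 22+5-4=23
Step 3: prey: 12+4-11=5; pred: 23+2-4=21
Step 4: prey: 5+2-4=3; pred: 21+1-4=18

Answer: 3 18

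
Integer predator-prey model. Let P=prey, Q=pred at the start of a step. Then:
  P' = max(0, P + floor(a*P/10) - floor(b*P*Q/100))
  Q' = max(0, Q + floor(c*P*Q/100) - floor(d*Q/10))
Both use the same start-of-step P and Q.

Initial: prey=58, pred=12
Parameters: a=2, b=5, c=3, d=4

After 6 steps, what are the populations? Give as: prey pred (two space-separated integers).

Answer: 0 7

Derivation:
Step 1: prey: 58+11-34=35; pred: 12+20-4=28
Step 2: prey: 35+7-49=0; pred: 28+29-11=46
Step 3: prey: 0+0-0=0; pred: 46+0-18=28
Step 4: prey: 0+0-0=0; pred: 28+0-11=17
Step 5: prey: 0+0-0=0; pred: 17+0-6=11
Step 6: prey: 0+0-0=0; pred: 11+0-4=7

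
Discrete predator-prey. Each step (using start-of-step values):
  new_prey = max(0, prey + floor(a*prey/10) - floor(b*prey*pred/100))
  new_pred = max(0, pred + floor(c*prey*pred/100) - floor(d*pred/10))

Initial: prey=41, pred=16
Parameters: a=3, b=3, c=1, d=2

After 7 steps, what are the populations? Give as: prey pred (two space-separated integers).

Step 1: prey: 41+12-19=34; pred: 16+6-3=19
Step 2: prey: 34+10-19=25; pred: 19+6-3=22
Step 3: prey: 25+7-16=16; pred: 22+5-4=23
Step 4: prey: 16+4-11=9; pred: 23+3-4=22
Step 5: prey: 9+2-5=6; pred: 22+1-4=19
Step 6: prey: 6+1-3=4; pred: 19+1-3=17
Step 7: prey: 4+1-2=3; pred: 17+0-3=14

Answer: 3 14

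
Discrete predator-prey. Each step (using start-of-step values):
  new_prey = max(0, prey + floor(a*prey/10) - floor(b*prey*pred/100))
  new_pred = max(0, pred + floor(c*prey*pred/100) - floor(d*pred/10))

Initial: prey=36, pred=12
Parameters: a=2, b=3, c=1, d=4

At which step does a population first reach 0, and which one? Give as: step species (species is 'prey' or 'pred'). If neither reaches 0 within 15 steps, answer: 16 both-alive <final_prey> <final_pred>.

Answer: 16 both-alive 60 3

Derivation:
Step 1: prey: 36+7-12=31; pred: 12+4-4=12
Step 2: prey: 31+6-11=26; pred: 12+3-4=11
Step 3: prey: 26+5-8=23; pred: 11+2-4=9
Step 4: prey: 23+4-6=21; pred: 9+2-3=8
Step 5: prey: 21+4-5=20; pred: 8+1-3=6
Step 6: prey: 20+4-3=21; pred: 6+1-2=5
Step 7: prey: 21+4-3=22; pred: 5+1-2=4
Step 8: prey: 22+4-2=24; pred: 4+0-1=3
Step 9: prey: 24+4-2=26; pred: 3+0-1=2
Step 10: prey: 26+5-1=30; pred: 2+0-0=2
Step 11: prey: 30+6-1=35; pred: 2+0-0=2
Step 12: prey: 35+7-2=40; pred: 2+0-0=2
Step 13: prey: 40+8-2=46; pred: 2+0-0=2
Step 14: prey: 46+9-2=53; pred: 2+0-0=2
Step 15: prey: 53+10-3=60; pred: 2+1-0=3
No extinction within 15 steps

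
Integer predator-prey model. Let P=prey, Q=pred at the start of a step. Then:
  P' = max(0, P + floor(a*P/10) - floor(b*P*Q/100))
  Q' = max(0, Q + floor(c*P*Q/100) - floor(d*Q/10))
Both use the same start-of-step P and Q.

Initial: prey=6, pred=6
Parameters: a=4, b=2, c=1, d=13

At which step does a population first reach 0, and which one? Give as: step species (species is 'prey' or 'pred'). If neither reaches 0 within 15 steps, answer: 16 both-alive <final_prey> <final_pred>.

Step 1: prey: 6+2-0=8; pred: 6+0-7=0
First extinction: pred at step 1

Answer: 1 pred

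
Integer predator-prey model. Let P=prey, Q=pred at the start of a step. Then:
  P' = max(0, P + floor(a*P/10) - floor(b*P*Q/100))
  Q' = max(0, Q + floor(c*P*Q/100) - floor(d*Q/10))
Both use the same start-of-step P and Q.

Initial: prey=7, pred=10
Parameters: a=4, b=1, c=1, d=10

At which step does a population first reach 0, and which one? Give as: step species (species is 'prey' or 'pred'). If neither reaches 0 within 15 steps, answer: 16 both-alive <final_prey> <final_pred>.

Step 1: prey: 7+2-0=9; pred: 10+0-10=0
First extinction: pred at step 1

Answer: 1 pred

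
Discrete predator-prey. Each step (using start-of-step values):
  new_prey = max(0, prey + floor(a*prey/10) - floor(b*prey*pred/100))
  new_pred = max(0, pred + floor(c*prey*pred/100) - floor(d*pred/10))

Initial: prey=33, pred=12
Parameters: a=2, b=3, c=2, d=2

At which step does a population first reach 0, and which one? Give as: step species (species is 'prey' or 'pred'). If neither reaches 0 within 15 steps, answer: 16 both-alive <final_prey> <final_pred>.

Answer: 16 both-alive 1 4

Derivation:
Step 1: prey: 33+6-11=28; pred: 12+7-2=17
Step 2: prey: 28+5-14=19; pred: 17+9-3=23
Step 3: prey: 19+3-13=9; pred: 23+8-4=27
Step 4: prey: 9+1-7=3; pred: 27+4-5=26
Step 5: prey: 3+0-2=1; pred: 26+1-5=22
Step 6: prey: 1+0-0=1; pred: 22+0-4=18
Step 7: prey: 1+0-0=1; pred: 18+0-3=15
Step 8: prey: 1+0-0=1; pred: 15+0-3=12
Step 9: prey: 1+0-0=1; pred: 12+0-2=10
Step 10: prey: 1+0-0=1; pred: 10+0-2=8
Step 11: prey: 1+0-0=1; pred: 8+0-1=7
Step 12: prey: 1+0-0=1; pred: 7+0-1=6
Step 13: prey: 1+0-0=1; pred: 6+0-1=5
Step 14: prey: 1+0-0=1; pred: 5+0-1=4
Step 15: prey: 1+0-0=1; pred: 4+0-0=4
No extinction within 15 steps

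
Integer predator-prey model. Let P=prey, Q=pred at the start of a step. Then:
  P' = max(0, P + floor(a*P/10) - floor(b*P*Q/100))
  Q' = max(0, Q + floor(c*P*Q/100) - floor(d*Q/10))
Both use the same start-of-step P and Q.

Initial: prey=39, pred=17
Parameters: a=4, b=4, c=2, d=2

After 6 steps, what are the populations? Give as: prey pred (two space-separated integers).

Answer: 0 20

Derivation:
Step 1: prey: 39+15-26=28; pred: 17+13-3=27
Step 2: prey: 28+11-30=9; pred: 27+15-5=37
Step 3: prey: 9+3-13=0; pred: 37+6-7=36
Step 4: prey: 0+0-0=0; pred: 36+0-7=29
Step 5: prey: 0+0-0=0; pred: 29+0-5=24
Step 6: prey: 0+0-0=0; pred: 24+0-4=20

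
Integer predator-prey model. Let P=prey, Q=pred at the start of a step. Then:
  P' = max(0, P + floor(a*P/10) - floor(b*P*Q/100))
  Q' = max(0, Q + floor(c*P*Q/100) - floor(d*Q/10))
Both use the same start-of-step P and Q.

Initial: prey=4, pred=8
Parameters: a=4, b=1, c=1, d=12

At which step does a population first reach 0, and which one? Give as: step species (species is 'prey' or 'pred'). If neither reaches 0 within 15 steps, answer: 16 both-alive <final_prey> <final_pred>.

Step 1: prey: 4+1-0=5; pred: 8+0-9=0
First extinction: pred at step 1

Answer: 1 pred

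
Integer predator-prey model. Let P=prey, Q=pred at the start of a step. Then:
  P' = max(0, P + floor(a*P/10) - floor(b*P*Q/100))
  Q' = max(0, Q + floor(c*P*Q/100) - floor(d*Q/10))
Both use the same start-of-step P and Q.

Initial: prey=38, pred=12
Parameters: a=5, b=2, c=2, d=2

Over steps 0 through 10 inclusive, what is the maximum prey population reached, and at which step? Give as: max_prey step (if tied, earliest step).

Answer: 54 2

Derivation:
Step 1: prey: 38+19-9=48; pred: 12+9-2=19
Step 2: prey: 48+24-18=54; pred: 19+18-3=34
Step 3: prey: 54+27-36=45; pred: 34+36-6=64
Step 4: prey: 45+22-57=10; pred: 64+57-12=109
Step 5: prey: 10+5-21=0; pred: 109+21-21=109
Step 6: prey: 0+0-0=0; pred: 109+0-21=88
Step 7: prey: 0+0-0=0; pred: 88+0-17=71
Step 8: prey: 0+0-0=0; pred: 71+0-14=57
Step 9: prey: 0+0-0=0; pred: 57+0-11=46
Step 10: prey: 0+0-0=0; pred: 46+0-9=37
Max prey = 54 at step 2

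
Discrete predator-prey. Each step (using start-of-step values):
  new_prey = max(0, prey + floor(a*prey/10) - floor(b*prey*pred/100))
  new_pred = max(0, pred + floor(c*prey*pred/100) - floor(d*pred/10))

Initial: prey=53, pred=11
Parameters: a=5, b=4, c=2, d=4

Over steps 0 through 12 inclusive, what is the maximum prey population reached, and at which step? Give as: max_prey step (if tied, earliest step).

Answer: 56 1

Derivation:
Step 1: prey: 53+26-23=56; pred: 11+11-4=18
Step 2: prey: 56+28-40=44; pred: 18+20-7=31
Step 3: prey: 44+22-54=12; pred: 31+27-12=46
Step 4: prey: 12+6-22=0; pred: 46+11-18=39
Step 5: prey: 0+0-0=0; pred: 39+0-15=24
Step 6: prey: 0+0-0=0; pred: 24+0-9=15
Step 7: prey: 0+0-0=0; pred: 15+0-6=9
Step 8: prey: 0+0-0=0; pred: 9+0-3=6
Step 9: prey: 0+0-0=0; pred: 6+0-2=4
Step 10: prey: 0+0-0=0; pred: 4+0-1=3
Step 11: prey: 0+0-0=0; pred: 3+0-1=2
Step 12: prey: 0+0-0=0; pred: 2+0-0=2
Max prey = 56 at step 1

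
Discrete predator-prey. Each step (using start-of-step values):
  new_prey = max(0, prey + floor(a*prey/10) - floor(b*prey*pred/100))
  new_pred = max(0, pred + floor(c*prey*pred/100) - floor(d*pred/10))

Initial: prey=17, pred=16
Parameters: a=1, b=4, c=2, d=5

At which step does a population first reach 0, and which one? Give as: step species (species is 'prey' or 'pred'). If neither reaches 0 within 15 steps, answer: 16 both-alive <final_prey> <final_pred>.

Answer: 16 both-alive 3 1

Derivation:
Step 1: prey: 17+1-10=8; pred: 16+5-8=13
Step 2: prey: 8+0-4=4; pred: 13+2-6=9
Step 3: prey: 4+0-1=3; pred: 9+0-4=5
Step 4: prey: 3+0-0=3; pred: 5+0-2=3
Step 5: prey: 3+0-0=3; pred: 3+0-1=2
Step 6: prey: 3+0-0=3; pred: 2+0-1=1
Step 7: prey: 3+0-0=3; pred: 1+0-0=1
Steps 8-15: state stable at prey=3, pred=1 (no change)
No extinction within 15 steps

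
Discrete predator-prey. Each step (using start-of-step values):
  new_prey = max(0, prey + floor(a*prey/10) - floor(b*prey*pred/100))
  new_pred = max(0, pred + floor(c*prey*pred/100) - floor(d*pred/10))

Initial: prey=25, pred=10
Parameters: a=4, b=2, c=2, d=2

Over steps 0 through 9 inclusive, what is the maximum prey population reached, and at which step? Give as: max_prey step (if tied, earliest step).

Answer: 37 3

Derivation:
Step 1: prey: 25+10-5=30; pred: 10+5-2=13
Step 2: prey: 30+12-7=35; pred: 13+7-2=18
Step 3: prey: 35+14-12=37; pred: 18+12-3=27
Step 4: prey: 37+14-19=32; pred: 27+19-5=41
Step 5: prey: 32+12-26=18; pred: 41+26-8=59
Step 6: prey: 18+7-21=4; pred: 59+21-11=69
Step 7: prey: 4+1-5=0; pred: 69+5-13=61
Step 8: prey: 0+0-0=0; pred: 61+0-12=49
Step 9: prey: 0+0-0=0; pred: 49+0-9=40
Max prey = 37 at step 3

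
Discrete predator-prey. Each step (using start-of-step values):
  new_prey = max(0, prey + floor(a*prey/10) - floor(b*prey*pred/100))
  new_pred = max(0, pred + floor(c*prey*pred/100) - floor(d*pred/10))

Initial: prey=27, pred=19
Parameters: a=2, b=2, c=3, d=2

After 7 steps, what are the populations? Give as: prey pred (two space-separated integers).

Step 1: prey: 27+5-10=22; pred: 19+15-3=31
Step 2: prey: 22+4-13=13; pred: 31+20-6=45
Step 3: prey: 13+2-11=4; pred: 45+17-9=53
Step 4: prey: 4+0-4=0; pred: 53+6-10=49
Step 5: prey: 0+0-0=0; pred: 49+0-9=40
Step 6: prey: 0+0-0=0; pred: 40+0-8=32
Step 7: prey: 0+0-0=0; pred: 32+0-6=26

Answer: 0 26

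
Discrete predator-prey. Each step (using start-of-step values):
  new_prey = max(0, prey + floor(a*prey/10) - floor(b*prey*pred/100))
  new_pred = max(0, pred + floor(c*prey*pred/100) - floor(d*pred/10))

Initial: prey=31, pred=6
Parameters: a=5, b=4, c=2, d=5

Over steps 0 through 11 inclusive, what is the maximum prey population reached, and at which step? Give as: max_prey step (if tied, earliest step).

Step 1: prey: 31+15-7=39; pred: 6+3-3=6
Step 2: prey: 39+19-9=49; pred: 6+4-3=7
Step 3: prey: 49+24-13=60; pred: 7+6-3=10
Step 4: prey: 60+30-24=66; pred: 10+12-5=17
Step 5: prey: 66+33-44=55; pred: 17+22-8=31
Step 6: prey: 55+27-68=14; pred: 31+34-15=50
Step 7: prey: 14+7-28=0; pred: 50+14-25=39
Step 8: prey: 0+0-0=0; pred: 39+0-19=20
Step 9: prey: 0+0-0=0; pred: 20+0-10=10
Step 10: prey: 0+0-0=0; pred: 10+0-5=5
Step 11: prey: 0+0-0=0; pred: 5+0-2=3
Max prey = 66 at step 4

Answer: 66 4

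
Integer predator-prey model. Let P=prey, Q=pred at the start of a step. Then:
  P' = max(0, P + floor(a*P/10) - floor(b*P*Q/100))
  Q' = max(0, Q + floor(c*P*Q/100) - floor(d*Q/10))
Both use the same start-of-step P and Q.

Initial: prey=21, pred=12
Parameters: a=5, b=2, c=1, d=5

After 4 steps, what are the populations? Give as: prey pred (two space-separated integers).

Answer: 68 5

Derivation:
Step 1: prey: 21+10-5=26; pred: 12+2-6=8
Step 2: prey: 26+13-4=35; pred: 8+2-4=6
Step 3: prey: 35+17-4=48; pred: 6+2-3=5
Step 4: prey: 48+24-4=68; pred: 5+2-2=5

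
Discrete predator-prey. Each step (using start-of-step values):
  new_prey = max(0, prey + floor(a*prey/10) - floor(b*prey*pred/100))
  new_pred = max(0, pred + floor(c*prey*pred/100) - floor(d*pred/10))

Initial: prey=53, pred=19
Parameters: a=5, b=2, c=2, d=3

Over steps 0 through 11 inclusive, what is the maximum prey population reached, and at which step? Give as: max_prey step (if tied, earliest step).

Answer: 59 1

Derivation:
Step 1: prey: 53+26-20=59; pred: 19+20-5=34
Step 2: prey: 59+29-40=48; pred: 34+40-10=64
Step 3: prey: 48+24-61=11; pred: 64+61-19=106
Step 4: prey: 11+5-23=0; pred: 106+23-31=98
Step 5: prey: 0+0-0=0; pred: 98+0-29=69
Step 6: prey: 0+0-0=0; pred: 69+0-20=49
Step 7: prey: 0+0-0=0; pred: 49+0-14=35
Step 8: prey: 0+0-0=0; pred: 35+0-10=25
Step 9: prey: 0+0-0=0; pred: 25+0-7=18
Step 10: prey: 0+0-0=0; pred: 18+0-5=13
Step 11: prey: 0+0-0=0; pred: 13+0-3=10
Max prey = 59 at step 1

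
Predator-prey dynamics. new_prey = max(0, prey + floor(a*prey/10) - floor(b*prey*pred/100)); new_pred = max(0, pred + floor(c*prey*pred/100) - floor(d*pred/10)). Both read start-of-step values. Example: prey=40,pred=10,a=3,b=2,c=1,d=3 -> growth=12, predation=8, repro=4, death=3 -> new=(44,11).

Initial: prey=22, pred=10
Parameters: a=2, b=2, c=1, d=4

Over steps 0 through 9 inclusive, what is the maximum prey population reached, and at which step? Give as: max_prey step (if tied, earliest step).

Step 1: prey: 22+4-4=22; pred: 10+2-4=8
Step 2: prey: 22+4-3=23; pred: 8+1-3=6
Step 3: prey: 23+4-2=25; pred: 6+1-2=5
Step 4: prey: 25+5-2=28; pred: 5+1-2=4
Step 5: prey: 28+5-2=31; pred: 4+1-1=4
Step 6: prey: 31+6-2=35; pred: 4+1-1=4
Step 7: prey: 35+7-2=40; pred: 4+1-1=4
Step 8: prey: 40+8-3=45; pred: 4+1-1=4
Step 9: prey: 45+9-3=51; pred: 4+1-1=4
Max prey = 51 at step 9

Answer: 51 9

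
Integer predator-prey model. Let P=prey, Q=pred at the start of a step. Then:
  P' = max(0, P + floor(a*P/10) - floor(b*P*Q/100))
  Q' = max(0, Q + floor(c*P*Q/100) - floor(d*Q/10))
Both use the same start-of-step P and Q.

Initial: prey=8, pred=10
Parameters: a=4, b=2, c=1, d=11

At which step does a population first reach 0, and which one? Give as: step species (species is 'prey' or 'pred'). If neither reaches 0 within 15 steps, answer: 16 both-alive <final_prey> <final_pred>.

Answer: 1 pred

Derivation:
Step 1: prey: 8+3-1=10; pred: 10+0-11=0
First extinction: pred at step 1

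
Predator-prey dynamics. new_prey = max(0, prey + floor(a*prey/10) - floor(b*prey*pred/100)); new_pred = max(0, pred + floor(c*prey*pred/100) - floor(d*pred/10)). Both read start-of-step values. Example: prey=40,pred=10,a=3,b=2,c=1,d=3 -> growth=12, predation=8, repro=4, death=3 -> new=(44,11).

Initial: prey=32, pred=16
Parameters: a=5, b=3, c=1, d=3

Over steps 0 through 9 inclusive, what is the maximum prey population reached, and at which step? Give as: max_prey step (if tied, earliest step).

Step 1: prey: 32+16-15=33; pred: 16+5-4=17
Step 2: prey: 33+16-16=33; pred: 17+5-5=17
Step 3: prey: 33+16-16=33; pred: 17+5-5=17
Step 4: prey: 33+16-16=33; pred: 17+5-5=17
Step 5: prey: 33+16-16=33; pred: 17+5-5=17
Step 6: prey: 33+16-16=33; pred: 17+5-5=17
Step 7: prey: 33+16-16=33; pred: 17+5-5=17
Step 8: prey: 33+16-16=33; pred: 17+5-5=17
Step 9: prey: 33+16-16=33; pred: 17+5-5=17
Max prey = 33 at step 1

Answer: 33 1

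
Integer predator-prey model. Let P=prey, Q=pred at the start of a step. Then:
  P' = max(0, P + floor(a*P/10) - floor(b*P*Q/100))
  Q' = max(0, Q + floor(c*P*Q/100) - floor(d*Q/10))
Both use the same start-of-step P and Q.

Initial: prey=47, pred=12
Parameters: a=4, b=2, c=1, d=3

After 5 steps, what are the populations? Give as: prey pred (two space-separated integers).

Answer: 49 39

Derivation:
Step 1: prey: 47+18-11=54; pred: 12+5-3=14
Step 2: prey: 54+21-15=60; pred: 14+7-4=17
Step 3: prey: 60+24-20=64; pred: 17+10-5=22
Step 4: prey: 64+25-28=61; pred: 22+14-6=30
Step 5: prey: 61+24-36=49; pred: 30+18-9=39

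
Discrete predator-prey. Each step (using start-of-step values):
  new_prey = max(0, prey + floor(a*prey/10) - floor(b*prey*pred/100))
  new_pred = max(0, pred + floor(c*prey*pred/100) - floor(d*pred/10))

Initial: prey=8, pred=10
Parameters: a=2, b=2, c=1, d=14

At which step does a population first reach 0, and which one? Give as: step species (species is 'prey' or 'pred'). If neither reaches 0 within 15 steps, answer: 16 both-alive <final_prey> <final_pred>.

Step 1: prey: 8+1-1=8; pred: 10+0-14=0
First extinction: pred at step 1

Answer: 1 pred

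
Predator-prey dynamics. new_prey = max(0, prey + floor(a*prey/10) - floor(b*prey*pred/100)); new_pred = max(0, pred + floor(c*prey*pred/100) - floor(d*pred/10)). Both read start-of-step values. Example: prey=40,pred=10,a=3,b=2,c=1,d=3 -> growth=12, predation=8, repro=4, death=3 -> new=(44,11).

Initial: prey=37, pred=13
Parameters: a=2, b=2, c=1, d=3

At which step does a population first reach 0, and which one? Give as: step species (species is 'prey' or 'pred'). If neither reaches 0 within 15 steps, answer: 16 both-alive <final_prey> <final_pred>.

Step 1: prey: 37+7-9=35; pred: 13+4-3=14
Step 2: prey: 35+7-9=33; pred: 14+4-4=14
Step 3: prey: 33+6-9=30; pred: 14+4-4=14
Step 4: prey: 30+6-8=28; pred: 14+4-4=14
Step 5: prey: 28+5-7=26; pred: 14+3-4=13
Step 6: prey: 26+5-6=25; pred: 13+3-3=13
Step 7: prey: 25+5-6=24; pred: 13+3-3=13
Step 8: prey: 24+4-6=22; pred: 13+3-3=13
Step 9: prey: 22+4-5=21; pred: 13+2-3=12
Step 10: prey: 21+4-5=20; pred: 12+2-3=11
Step 11: prey: 20+4-4=20; pred: 11+2-3=10
Step 12: prey: 20+4-4=20; pred: 10+2-3=9
Step 13: prey: 20+4-3=21; pred: 9+1-2=8
Step 14: prey: 21+4-3=22; pred: 8+1-2=7
Step 15: prey: 22+4-3=23; pred: 7+1-2=6
No extinction within 15 steps

Answer: 16 both-alive 23 6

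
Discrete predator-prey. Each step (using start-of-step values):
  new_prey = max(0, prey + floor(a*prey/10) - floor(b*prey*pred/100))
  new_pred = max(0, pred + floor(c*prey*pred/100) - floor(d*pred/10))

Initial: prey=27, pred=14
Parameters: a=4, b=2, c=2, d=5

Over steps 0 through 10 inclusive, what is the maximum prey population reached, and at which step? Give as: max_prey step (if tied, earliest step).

Answer: 38 4

Derivation:
Step 1: prey: 27+10-7=30; pred: 14+7-7=14
Step 2: prey: 30+12-8=34; pred: 14+8-7=15
Step 3: prey: 34+13-10=37; pred: 15+10-7=18
Step 4: prey: 37+14-13=38; pred: 18+13-9=22
Step 5: prey: 38+15-16=37; pred: 22+16-11=27
Step 6: prey: 37+14-19=32; pred: 27+19-13=33
Step 7: prey: 32+12-21=23; pred: 33+21-16=38
Step 8: prey: 23+9-17=15; pred: 38+17-19=36
Step 9: prey: 15+6-10=11; pred: 36+10-18=28
Step 10: prey: 11+4-6=9; pred: 28+6-14=20
Max prey = 38 at step 4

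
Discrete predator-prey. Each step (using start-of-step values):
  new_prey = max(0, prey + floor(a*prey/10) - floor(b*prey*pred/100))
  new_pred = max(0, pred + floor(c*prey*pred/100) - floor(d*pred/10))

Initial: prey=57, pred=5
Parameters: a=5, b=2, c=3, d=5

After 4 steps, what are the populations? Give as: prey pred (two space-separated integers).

Answer: 0 361

Derivation:
Step 1: prey: 57+28-5=80; pred: 5+8-2=11
Step 2: prey: 80+40-17=103; pred: 11+26-5=32
Step 3: prey: 103+51-65=89; pred: 32+98-16=114
Step 4: prey: 89+44-202=0; pred: 114+304-57=361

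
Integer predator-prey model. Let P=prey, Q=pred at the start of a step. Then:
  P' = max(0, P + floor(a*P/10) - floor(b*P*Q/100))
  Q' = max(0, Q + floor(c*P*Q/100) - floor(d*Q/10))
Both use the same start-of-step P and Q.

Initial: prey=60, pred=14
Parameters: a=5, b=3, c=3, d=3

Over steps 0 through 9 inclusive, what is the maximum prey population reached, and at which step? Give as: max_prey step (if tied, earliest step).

Step 1: prey: 60+30-25=65; pred: 14+25-4=35
Step 2: prey: 65+32-68=29; pred: 35+68-10=93
Step 3: prey: 29+14-80=0; pred: 93+80-27=146
Step 4: prey: 0+0-0=0; pred: 146+0-43=103
Step 5: prey: 0+0-0=0; pred: 103+0-30=73
Step 6: prey: 0+0-0=0; pred: 73+0-21=52
Step 7: prey: 0+0-0=0; pred: 52+0-15=37
Step 8: prey: 0+0-0=0; pred: 37+0-11=26
Step 9: prey: 0+0-0=0; pred: 26+0-7=19
Max prey = 65 at step 1

Answer: 65 1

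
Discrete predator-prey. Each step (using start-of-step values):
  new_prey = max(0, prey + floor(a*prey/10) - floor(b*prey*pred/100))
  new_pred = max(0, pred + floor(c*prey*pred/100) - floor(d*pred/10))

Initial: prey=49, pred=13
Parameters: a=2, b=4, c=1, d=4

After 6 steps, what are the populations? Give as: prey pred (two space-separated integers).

Answer: 11 3

Derivation:
Step 1: prey: 49+9-25=33; pred: 13+6-5=14
Step 2: prey: 33+6-18=21; pred: 14+4-5=13
Step 3: prey: 21+4-10=15; pred: 13+2-5=10
Step 4: prey: 15+3-6=12; pred: 10+1-4=7
Step 5: prey: 12+2-3=11; pred: 7+0-2=5
Step 6: prey: 11+2-2=11; pred: 5+0-2=3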